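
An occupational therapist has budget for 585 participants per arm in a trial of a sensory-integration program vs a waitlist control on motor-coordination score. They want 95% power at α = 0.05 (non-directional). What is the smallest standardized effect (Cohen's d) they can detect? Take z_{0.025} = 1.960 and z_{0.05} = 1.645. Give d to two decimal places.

d_min ≈ 0.21

For two independent groups of n = 585 each: d_min = (z_{α/2} + z_β)·√(2/n).
z-sum = 1.960 + 1.645 = 3.605.
d_min = 3.605 × √(2/585) = 3.605 × 0.0585 = 0.211.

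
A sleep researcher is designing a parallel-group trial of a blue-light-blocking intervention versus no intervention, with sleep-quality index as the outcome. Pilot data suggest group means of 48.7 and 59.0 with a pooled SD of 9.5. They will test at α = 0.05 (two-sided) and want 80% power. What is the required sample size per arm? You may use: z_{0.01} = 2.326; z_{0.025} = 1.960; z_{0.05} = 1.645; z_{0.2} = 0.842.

n = 14 per group

Cohen's d = |M₁ − M₂| / SD_pooled = |48.7 − 59.0| / 9.5 = 10.3 / 9.5 = 1.084.
For two independent groups with equal n: n = 2·((z_{α/2} + z_β) / d)².
z_{α/2} + z_β = 1.960 + 0.842 = 2.802.
n = 2 × (2.802 / 1.084)² = 2 × 2.585² = 2 × 6.68 = 13.4.
Round up to the next whole participant.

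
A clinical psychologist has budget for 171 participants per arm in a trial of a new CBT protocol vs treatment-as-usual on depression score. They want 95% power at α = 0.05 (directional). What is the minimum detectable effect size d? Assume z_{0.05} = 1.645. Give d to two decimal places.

d_min ≈ 0.36

For two independent groups of n = 171 each: d_min = (z_{α} + z_β)·√(2/n).
z-sum = 1.645 + 1.645 = 3.290.
d_min = 3.290 × √(2/171) = 3.290 × 0.1081 = 0.356.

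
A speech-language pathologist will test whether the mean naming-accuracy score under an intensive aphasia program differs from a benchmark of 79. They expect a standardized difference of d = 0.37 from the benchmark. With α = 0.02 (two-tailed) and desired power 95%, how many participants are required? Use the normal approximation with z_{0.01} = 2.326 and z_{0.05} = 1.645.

For a one-sample test: n = ((z_{α/2} + z_β) / d)².
z_{α/2} + z_β = 2.326 + 1.645 = 3.971.
n = (3.971 / 0.37)² = 10.732² = 115.19.
Round up.

n = 116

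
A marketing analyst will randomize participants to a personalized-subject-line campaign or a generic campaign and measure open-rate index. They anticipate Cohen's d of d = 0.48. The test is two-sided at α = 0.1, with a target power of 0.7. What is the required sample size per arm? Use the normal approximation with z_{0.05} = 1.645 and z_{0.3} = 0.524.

n = 41 per group

For two independent groups with equal n: n = 2·((z_{α/2} + z_β) / d)².
z_{α/2} + z_β = 1.645 + 0.524 = 2.169.
n = 2 × (2.169 / 0.48)² = 2 × 4.519² = 2 × 20.42 = 40.8.
Round up to the next whole participant.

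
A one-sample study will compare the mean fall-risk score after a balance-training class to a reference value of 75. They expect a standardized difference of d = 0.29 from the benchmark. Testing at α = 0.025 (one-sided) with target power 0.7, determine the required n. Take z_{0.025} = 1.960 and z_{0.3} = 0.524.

For a one-sample test: n = ((z_{α} + z_β) / d)².
z_{α} + z_β = 1.960 + 0.524 = 2.484.
n = (2.484 / 0.29)² = 8.566² = 73.37.
Round up.

n = 74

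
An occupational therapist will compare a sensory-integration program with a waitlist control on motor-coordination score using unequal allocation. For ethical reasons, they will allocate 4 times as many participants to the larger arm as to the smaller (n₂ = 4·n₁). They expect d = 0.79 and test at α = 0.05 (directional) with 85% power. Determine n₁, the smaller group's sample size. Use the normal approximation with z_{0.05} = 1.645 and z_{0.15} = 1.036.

With allocation ratio k = n₂/n₁ = 4, Var(x̄₁−x̄₂) = σ²(1/n₁ + 1/(k·n₁)) = σ²·(k+1)/(k·n₁).
So n₁ = (1 + 1/k)·((z_{α} + z_β)/d)² = 1.250 × (2.681/0.79)².
n₁ = 1.250 × 11.52 = 14.4.
Round up: n₁ = 15, giving n₂ = 4 × 15 = 60.

n₁ = 15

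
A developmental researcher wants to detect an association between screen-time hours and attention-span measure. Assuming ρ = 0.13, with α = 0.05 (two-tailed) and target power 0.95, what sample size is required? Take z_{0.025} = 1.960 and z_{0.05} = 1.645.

n = 764

Fisher's z: C = ½·ln((1+r)/(1−r)) = ½·ln(1.2989) = 0.1307.
n = ((z_{α/2} + z_β)/C)² + 3.
(1.960 + 1.645) / 0.1307 = 3.605 / 0.1307 = 27.582.
n = 27.582² + 3 = 760.78 + 3 = 763.8.
Round up.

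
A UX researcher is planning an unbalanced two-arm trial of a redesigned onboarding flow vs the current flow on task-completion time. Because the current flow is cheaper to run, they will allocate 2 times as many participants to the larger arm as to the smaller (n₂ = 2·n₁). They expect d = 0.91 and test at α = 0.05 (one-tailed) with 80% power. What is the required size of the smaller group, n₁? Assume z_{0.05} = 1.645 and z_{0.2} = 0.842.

With allocation ratio k = n₂/n₁ = 2, Var(x̄₁−x̄₂) = σ²(1/n₁ + 1/(k·n₁)) = σ²·(k+1)/(k·n₁).
So n₁ = (1 + 1/k)·((z_{α} + z_β)/d)² = 1.500 × (2.487/0.91)².
n₁ = 1.500 × 7.47 = 11.2.
Round up: n₁ = 12, giving n₂ = 2 × 12 = 24.

n₁ = 12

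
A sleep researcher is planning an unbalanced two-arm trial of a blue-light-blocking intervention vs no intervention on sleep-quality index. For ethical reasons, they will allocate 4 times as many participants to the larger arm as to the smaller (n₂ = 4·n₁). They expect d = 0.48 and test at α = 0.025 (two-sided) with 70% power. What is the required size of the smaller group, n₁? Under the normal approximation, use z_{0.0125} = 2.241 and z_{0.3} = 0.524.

With allocation ratio k = n₂/n₁ = 4, Var(x̄₁−x̄₂) = σ²(1/n₁ + 1/(k·n₁)) = σ²·(k+1)/(k·n₁).
So n₁ = (1 + 1/k)·((z_{α/2} + z_β)/d)² = 1.250 × (2.765/0.48)².
n₁ = 1.250 × 33.18 = 41.5.
Round up: n₁ = 42, giving n₂ = 4 × 42 = 168.

n₁ = 42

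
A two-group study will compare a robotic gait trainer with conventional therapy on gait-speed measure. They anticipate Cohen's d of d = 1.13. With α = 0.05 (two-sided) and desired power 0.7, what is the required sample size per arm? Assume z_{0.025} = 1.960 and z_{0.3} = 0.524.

n = 10 per group

For two independent groups with equal n: n = 2·((z_{α/2} + z_β) / d)².
z_{α/2} + z_β = 1.960 + 0.524 = 2.484.
n = 2 × (2.484 / 1.13)² = 2 × 2.198² = 2 × 4.83 = 9.7.
Round up to the next whole participant.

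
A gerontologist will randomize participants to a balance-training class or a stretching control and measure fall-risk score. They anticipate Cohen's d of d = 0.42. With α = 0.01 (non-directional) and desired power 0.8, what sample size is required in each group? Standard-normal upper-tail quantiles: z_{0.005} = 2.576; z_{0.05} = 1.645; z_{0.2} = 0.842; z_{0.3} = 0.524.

n = 133 per group

For two independent groups with equal n: n = 2·((z_{α/2} + z_β) / d)².
z_{α/2} + z_β = 2.576 + 0.842 = 3.418.
n = 2 × (3.418 / 0.42)² = 2 × 8.138² = 2 × 66.23 = 132.5.
Round up to the next whole participant.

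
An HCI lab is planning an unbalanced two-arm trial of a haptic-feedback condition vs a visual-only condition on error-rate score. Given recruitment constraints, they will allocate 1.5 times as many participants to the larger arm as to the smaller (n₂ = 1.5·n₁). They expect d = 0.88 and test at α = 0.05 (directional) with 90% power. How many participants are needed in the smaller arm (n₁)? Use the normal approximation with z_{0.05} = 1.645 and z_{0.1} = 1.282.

n₁ = 19

With allocation ratio k = n₂/n₁ = 1.5, Var(x̄₁−x̄₂) = σ²(1/n₁ + 1/(k·n₁)) = σ²·(k+1)/(k·n₁).
So n₁ = (1 + 1/k)·((z_{α} + z_β)/d)² = 1.667 × (2.927/0.88)².
n₁ = 1.667 × 11.06 = 18.4.
Round up: n₁ = 19, giving n₂ = ⌈1.5 × 19⌉ = ⌈28.5⌉ = 29.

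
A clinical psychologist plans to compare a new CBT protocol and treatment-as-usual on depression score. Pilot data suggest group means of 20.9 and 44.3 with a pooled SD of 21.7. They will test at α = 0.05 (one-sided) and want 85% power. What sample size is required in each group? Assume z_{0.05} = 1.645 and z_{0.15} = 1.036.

Cohen's d = |M₁ − M₂| / SD_pooled = |20.9 − 44.3| / 21.7 = 23.4 / 21.7 = 1.078.
For two independent groups with equal n: n = 2·((z_{α} + z_β) / d)².
z_{α} + z_β = 1.645 + 1.036 = 2.681.
n = 2 × (2.681 / 1.078)² = 2 × 2.487² = 2 × 6.19 = 12.4.
Round up to the next whole participant.

n = 13 per group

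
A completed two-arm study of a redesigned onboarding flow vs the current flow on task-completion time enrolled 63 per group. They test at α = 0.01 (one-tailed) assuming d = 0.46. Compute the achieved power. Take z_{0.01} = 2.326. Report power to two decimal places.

For two equal groups, power = Φ(d·√(n/2) − z_{α}).
d·√(n/2) = 0.46 × √(63/2) = 0.46 × 5.612 = 2.582.
z_β = 2.582 − 2.326 = 0.256.
Power = Φ(0.256) = 0.601.

power ≈ 0.60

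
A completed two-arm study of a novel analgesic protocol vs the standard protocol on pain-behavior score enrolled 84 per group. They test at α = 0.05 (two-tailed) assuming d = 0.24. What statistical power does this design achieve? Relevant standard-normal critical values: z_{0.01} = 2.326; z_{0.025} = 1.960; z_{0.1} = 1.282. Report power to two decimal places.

For two equal groups, power = Φ(d·√(n/2) − z_{α/2}).
d·√(n/2) = 0.24 × √(84/2) = 0.24 × 6.481 = 1.555.
z_β = 1.555 − 1.960 = -0.405.
Power = Φ(-0.405) = 0.343.

power ≈ 0.34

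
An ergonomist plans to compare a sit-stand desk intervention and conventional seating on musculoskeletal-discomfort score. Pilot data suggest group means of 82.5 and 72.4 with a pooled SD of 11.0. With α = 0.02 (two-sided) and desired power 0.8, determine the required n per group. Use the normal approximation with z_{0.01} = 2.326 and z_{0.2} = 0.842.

Cohen's d = |M₁ − M₂| / SD_pooled = |82.5 − 72.4| / 11.0 = 10.1 / 11.0 = 0.918.
For two independent groups with equal n: n = 2·((z_{α/2} + z_β) / d)².
z_{α/2} + z_β = 2.326 + 0.842 = 3.168.
n = 2 × (3.168 / 0.918)² = 2 × 3.451² = 2 × 11.91 = 23.8.
Round up to the next whole participant.

n = 24 per group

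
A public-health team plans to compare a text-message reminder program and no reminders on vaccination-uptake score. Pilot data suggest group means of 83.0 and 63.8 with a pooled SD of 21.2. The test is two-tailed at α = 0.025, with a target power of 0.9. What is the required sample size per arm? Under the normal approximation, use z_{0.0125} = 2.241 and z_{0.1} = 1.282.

n = 31 per group

Cohen's d = |M₁ − M₂| / SD_pooled = |83.0 − 63.8| / 21.2 = 19.2 / 21.2 = 0.906.
For two independent groups with equal n: n = 2·((z_{α/2} + z_β) / d)².
z_{α/2} + z_β = 2.241 + 1.282 = 3.523.
n = 2 × (3.523 / 0.906)² = 2 × 3.889² = 2 × 15.12 = 30.2.
Round up to the next whole participant.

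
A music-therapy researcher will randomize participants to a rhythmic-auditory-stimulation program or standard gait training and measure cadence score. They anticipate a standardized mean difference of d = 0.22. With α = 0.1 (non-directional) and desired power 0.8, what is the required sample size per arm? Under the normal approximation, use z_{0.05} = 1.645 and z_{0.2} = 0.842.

n = 256 per group

For two independent groups with equal n: n = 2·((z_{α/2} + z_β) / d)².
z_{α/2} + z_β = 1.645 + 0.842 = 2.487.
n = 2 × (2.487 / 0.22)² = 2 × 11.305² = 2 × 127.79 = 255.6.
Round up to the next whole participant.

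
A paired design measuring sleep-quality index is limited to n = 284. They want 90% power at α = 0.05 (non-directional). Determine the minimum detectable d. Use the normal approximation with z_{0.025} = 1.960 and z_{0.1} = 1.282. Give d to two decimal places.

For a single sample (or paired design) of n = 284: d_min = (z_{α/2} + z_β)/√n.
z-sum = 1.960 + 1.282 = 3.242.
d_min = 3.242 / √284 = 3.242 / 16.852 = 0.192.

d_min ≈ 0.19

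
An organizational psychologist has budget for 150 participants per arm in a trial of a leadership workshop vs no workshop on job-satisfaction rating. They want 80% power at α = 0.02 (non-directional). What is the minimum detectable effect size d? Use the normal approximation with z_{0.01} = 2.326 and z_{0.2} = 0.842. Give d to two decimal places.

For two independent groups of n = 150 each: d_min = (z_{α/2} + z_β)·√(2/n).
z-sum = 2.326 + 0.842 = 3.168.
d_min = 3.168 × √(2/150) = 3.168 × 0.1155 = 0.366.

d_min ≈ 0.37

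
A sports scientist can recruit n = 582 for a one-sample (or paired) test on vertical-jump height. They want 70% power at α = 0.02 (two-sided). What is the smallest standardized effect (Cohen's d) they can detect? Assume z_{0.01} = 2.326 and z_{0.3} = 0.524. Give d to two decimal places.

d_min ≈ 0.12

For a single sample (or paired design) of n = 582: d_min = (z_{α/2} + z_β)/√n.
z-sum = 2.326 + 0.524 = 2.850.
d_min = 2.850 / √582 = 2.850 / 24.125 = 0.118.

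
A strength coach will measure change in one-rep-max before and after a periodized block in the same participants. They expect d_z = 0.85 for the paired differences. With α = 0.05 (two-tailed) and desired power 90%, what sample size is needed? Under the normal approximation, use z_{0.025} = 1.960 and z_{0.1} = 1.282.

For a paired (one-sample on differences) test: n = ((z_{α/2} + z_β) / d)².
z_{α/2} + z_β = 1.960 + 1.282 = 3.242.
n = (3.242 / 0.85)² = 3.814² = 14.55.
Round up.

n = 15 pairs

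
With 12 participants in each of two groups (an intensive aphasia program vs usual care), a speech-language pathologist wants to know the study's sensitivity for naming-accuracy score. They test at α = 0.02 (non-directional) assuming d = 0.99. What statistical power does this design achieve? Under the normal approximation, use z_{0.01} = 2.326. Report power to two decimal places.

power ≈ 0.54

For two equal groups, power = Φ(d·√(n/2) − z_{α/2}).
d·√(n/2) = 0.99 × √(12/2) = 0.99 × 2.449 = 2.425.
z_β = 2.425 − 2.326 = 0.099.
Power = Φ(0.099) = 0.539.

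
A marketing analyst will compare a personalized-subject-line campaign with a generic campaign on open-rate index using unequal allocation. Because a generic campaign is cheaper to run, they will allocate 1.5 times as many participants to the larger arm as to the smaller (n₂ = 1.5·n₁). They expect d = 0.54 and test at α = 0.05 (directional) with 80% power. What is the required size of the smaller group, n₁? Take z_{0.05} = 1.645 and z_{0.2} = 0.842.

With allocation ratio k = n₂/n₁ = 1.5, Var(x̄₁−x̄₂) = σ²(1/n₁ + 1/(k·n₁)) = σ²·(k+1)/(k·n₁).
So n₁ = (1 + 1/k)·((z_{α} + z_β)/d)² = 1.667 × (2.487/0.54)².
n₁ = 1.667 × 21.21 = 35.4.
Round up: n₁ = 36, giving n₂ = 1.5 × 36 = 54.

n₁ = 36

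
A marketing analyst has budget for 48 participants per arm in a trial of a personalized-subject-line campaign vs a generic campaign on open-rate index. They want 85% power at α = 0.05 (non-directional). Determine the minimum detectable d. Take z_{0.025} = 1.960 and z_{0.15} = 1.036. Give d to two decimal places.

For two independent groups of n = 48 each: d_min = (z_{α/2} + z_β)·√(2/n).
z-sum = 1.960 + 1.036 = 2.996.
d_min = 2.996 × √(2/48) = 2.996 × 0.2041 = 0.612.

d_min ≈ 0.61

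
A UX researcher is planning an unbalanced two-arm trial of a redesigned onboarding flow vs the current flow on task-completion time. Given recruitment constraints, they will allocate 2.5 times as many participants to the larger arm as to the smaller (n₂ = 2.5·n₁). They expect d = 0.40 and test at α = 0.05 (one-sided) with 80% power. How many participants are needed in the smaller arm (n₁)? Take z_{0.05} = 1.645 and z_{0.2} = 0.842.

With allocation ratio k = n₂/n₁ = 2.5, Var(x̄₁−x̄₂) = σ²(1/n₁ + 1/(k·n₁)) = σ²·(k+1)/(k·n₁).
So n₁ = (1 + 1/k)·((z_{α} + z_β)/d)² = 1.400 × (2.487/0.40)².
n₁ = 1.400 × 38.66 = 54.1.
Round up: n₁ = 55, giving n₂ = ⌈2.5 × 55⌉ = ⌈137.5⌉ = 138.

n₁ = 55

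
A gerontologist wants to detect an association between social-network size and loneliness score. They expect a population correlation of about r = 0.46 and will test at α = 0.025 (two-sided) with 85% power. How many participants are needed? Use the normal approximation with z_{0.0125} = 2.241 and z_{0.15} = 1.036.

n = 47

Fisher's z: C = ½·ln((1+r)/(1−r)) = ½·ln(2.7037) = 0.4973.
n = ((z_{α/2} + z_β)/C)² + 3.
(2.241 + 1.036) / 0.4973 = 3.277 / 0.4973 = 6.590.
n = 6.590² + 3 = 43.42 + 3 = 46.4.
Round up.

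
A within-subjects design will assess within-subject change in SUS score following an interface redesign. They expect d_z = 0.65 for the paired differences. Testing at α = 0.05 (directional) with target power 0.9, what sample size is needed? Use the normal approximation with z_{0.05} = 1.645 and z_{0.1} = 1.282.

For a paired (one-sample on differences) test: n = ((z_{α} + z_β) / d)².
z_{α} + z_β = 1.645 + 1.282 = 2.927.
n = (2.927 / 0.65)² = 4.503² = 20.28.
Round up.

n = 21 pairs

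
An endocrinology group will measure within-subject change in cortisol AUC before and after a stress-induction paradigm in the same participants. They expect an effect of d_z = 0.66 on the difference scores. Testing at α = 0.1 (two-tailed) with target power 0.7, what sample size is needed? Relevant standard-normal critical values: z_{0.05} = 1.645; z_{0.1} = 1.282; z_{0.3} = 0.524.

For a paired (one-sample on differences) test: n = ((z_{α/2} + z_β) / d)².
z_{α/2} + z_β = 1.645 + 0.524 = 2.169.
n = (2.169 / 0.66)² = 3.286² = 10.80.
Round up.

n = 11 pairs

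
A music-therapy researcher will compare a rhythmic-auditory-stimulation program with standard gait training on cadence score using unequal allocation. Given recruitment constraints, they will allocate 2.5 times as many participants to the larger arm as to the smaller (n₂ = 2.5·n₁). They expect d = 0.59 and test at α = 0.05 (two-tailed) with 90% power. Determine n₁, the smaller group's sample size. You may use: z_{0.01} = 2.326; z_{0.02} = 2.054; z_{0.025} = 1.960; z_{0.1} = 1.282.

With allocation ratio k = n₂/n₁ = 2.5, Var(x̄₁−x̄₂) = σ²(1/n₁ + 1/(k·n₁)) = σ²·(k+1)/(k·n₁).
So n₁ = (1 + 1/k)·((z_{α/2} + z_β)/d)² = 1.400 × (3.242/0.59)².
n₁ = 1.400 × 30.19 = 42.3.
Round up: n₁ = 43, giving n₂ = ⌈2.5 × 43⌉ = ⌈107.5⌉ = 108.

n₁ = 43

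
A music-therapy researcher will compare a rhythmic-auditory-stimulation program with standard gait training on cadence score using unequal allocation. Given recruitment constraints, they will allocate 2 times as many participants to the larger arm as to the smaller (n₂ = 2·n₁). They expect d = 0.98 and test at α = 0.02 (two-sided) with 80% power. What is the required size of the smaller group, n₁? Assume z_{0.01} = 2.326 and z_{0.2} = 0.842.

With allocation ratio k = n₂/n₁ = 2, Var(x̄₁−x̄₂) = σ²(1/n₁ + 1/(k·n₁)) = σ²·(k+1)/(k·n₁).
So n₁ = (1 + 1/k)·((z_{α/2} + z_β)/d)² = 1.500 × (3.168/0.98)².
n₁ = 1.500 × 10.45 = 15.7.
Round up: n₁ = 16, giving n₂ = 2 × 16 = 32.

n₁ = 16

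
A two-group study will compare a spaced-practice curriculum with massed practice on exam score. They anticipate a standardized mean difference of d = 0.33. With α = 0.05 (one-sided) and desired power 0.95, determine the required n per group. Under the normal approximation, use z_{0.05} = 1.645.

n = 199 per group

For two independent groups with equal n: n = 2·((z_{α} + z_β) / d)².
z_{α} + z_β = 1.645 + 1.645 = 3.290.
n = 2 × (3.290 / 0.33)² = 2 × 9.970² = 2 × 99.39 = 198.8.
Round up to the next whole participant.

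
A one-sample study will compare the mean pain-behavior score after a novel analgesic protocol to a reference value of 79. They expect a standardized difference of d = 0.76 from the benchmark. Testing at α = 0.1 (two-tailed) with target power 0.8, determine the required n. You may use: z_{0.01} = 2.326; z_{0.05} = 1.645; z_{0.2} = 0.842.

For a one-sample test: n = ((z_{α/2} + z_β) / d)².
z_{α/2} + z_β = 1.645 + 0.842 = 2.487.
n = (2.487 / 0.76)² = 3.272² = 10.71.
Round up.

n = 11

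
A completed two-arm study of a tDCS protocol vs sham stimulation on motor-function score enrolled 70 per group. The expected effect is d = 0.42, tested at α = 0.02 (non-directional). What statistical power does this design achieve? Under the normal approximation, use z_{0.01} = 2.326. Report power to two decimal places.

power ≈ 0.56

For two equal groups, power = Φ(d·√(n/2) − z_{α/2}).
d·√(n/2) = 0.42 × √(70/2) = 0.42 × 5.916 = 2.485.
z_β = 2.485 − 2.326 = 0.159.
Power = Φ(0.159) = 0.563.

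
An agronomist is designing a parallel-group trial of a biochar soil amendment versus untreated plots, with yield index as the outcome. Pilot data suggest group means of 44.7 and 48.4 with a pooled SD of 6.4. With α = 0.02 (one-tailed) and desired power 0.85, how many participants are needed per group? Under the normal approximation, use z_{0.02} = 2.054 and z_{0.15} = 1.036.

Cohen's d = |M₁ − M₂| / SD_pooled = |44.7 − 48.4| / 6.4 = 3.7 / 6.4 = 0.578.
For two independent groups with equal n: n = 2·((z_{α} + z_β) / d)².
z_{α} + z_β = 2.054 + 1.036 = 3.090.
n = 2 × (3.090 / 0.578)² = 2 × 5.346² = 2 × 28.58 = 57.2.
Round up to the next whole participant.

n = 58 per group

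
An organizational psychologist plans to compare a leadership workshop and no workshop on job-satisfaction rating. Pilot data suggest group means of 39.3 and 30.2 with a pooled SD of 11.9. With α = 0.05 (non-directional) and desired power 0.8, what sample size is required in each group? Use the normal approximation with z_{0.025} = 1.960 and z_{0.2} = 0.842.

n = 27 per group

Cohen's d = |M₁ − M₂| / SD_pooled = |39.3 − 30.2| / 11.9 = 9.1 / 11.9 = 0.765.
For two independent groups with equal n: n = 2·((z_{α/2} + z_β) / d)².
z_{α/2} + z_β = 1.960 + 0.842 = 2.802.
n = 2 × (2.802 / 0.765)² = 2 × 3.663² = 2 × 13.42 = 26.8.
Round up to the next whole participant.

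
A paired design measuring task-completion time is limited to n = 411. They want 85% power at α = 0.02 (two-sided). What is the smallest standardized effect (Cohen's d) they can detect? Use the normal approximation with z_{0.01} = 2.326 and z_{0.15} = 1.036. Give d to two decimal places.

d_min ≈ 0.17

For a single sample (or paired design) of n = 411: d_min = (z_{α/2} + z_β)/√n.
z-sum = 2.326 + 1.036 = 3.362.
d_min = 3.362 / √411 = 3.362 / 20.273 = 0.166.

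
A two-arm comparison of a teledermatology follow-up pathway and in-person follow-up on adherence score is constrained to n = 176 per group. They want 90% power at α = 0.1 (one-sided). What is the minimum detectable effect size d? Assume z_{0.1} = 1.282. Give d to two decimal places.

For two independent groups of n = 176 each: d_min = (z_{α} + z_β)·√(2/n).
z-sum = 1.282 + 1.282 = 2.564.
d_min = 2.564 × √(2/176) = 2.564 × 0.1066 = 0.273.

d_min ≈ 0.27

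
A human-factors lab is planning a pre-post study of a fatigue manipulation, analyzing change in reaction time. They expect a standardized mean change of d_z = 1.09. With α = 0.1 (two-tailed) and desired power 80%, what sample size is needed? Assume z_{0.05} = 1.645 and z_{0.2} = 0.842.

For a paired (one-sample on differences) test: n = ((z_{α/2} + z_β) / d)².
z_{α/2} + z_β = 1.645 + 0.842 = 2.487.
n = (2.487 / 1.09)² = 2.282² = 5.21.
Round up.

n = 6 pairs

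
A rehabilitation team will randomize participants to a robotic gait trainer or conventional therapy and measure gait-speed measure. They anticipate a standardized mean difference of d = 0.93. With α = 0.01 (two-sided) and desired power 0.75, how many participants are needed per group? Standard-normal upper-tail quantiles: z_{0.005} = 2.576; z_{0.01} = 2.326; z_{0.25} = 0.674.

n = 25 per group

For two independent groups with equal n: n = 2·((z_{α/2} + z_β) / d)².
z_{α/2} + z_β = 2.576 + 0.674 = 3.250.
n = 2 × (3.250 / 0.93)² = 2 × 3.495² = 2 × 12.21 = 24.4.
Round up to the next whole participant.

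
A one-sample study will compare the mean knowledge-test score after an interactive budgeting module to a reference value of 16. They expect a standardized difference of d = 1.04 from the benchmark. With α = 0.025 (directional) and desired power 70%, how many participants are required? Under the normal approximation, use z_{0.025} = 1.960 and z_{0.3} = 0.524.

For a one-sample test: n = ((z_{α} + z_β) / d)².
z_{α} + z_β = 1.960 + 0.524 = 2.484.
n = (2.484 / 1.04)² = 2.388² = 5.70.
Round up.

n = 6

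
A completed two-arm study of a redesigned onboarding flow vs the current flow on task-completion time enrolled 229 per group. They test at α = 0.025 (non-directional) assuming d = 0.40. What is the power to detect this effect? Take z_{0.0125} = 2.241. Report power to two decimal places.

For two equal groups, power = Φ(d·√(n/2) − z_{α/2}).
d·√(n/2) = 0.40 × √(229/2) = 0.40 × 10.700 = 4.280.
z_β = 4.280 − 2.241 = 2.039.
Power = Φ(2.039) = 0.979.

power ≈ 0.98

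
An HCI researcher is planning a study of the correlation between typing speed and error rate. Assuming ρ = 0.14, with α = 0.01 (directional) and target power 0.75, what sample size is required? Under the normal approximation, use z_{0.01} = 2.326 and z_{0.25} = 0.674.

n = 457

Fisher's z: C = ½·ln((1+r)/(1−r)) = ½·ln(1.3256) = 0.1409.
n = ((z_{α} + z_β)/C)² + 3.
(2.326 + 0.674) / 0.1409 = 3.000 / 0.1409 = 21.292.
n = 21.292² + 3 = 453.34 + 3 = 456.3.
Round up.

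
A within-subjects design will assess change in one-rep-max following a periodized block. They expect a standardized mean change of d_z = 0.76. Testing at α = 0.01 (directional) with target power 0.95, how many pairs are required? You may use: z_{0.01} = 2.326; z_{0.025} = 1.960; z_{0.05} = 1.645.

For a paired (one-sample on differences) test: n = ((z_{α} + z_β) / d)².
z_{α} + z_β = 2.326 + 1.645 = 3.971.
n = (3.971 / 0.76)² = 5.225² = 27.30.
Round up.

n = 28 pairs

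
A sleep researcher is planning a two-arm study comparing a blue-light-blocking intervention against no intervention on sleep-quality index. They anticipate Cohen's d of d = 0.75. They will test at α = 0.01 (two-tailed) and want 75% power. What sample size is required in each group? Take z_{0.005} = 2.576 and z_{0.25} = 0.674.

n = 38 per group

For two independent groups with equal n: n = 2·((z_{α/2} + z_β) / d)².
z_{α/2} + z_β = 2.576 + 0.674 = 3.250.
n = 2 × (3.250 / 0.75)² = 2 × 4.333² = 2 × 18.78 = 37.6.
Round up to the next whole participant.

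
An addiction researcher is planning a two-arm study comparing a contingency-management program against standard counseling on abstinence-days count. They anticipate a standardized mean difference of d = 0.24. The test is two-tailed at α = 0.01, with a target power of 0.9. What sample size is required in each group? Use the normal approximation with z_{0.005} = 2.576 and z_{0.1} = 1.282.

n = 517 per group

For two independent groups with equal n: n = 2·((z_{α/2} + z_β) / d)².
z_{α/2} + z_β = 2.576 + 1.282 = 3.858.
n = 2 × (3.858 / 0.24)² = 2 × 16.075² = 2 × 258.41 = 516.8.
Round up to the next whole participant.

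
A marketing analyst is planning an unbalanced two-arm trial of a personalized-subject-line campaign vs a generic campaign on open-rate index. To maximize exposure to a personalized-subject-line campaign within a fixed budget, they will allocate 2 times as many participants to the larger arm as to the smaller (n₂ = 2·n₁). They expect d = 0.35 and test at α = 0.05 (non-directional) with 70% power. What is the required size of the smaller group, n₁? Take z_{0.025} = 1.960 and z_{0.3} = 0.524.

With allocation ratio k = n₂/n₁ = 2, Var(x̄₁−x̄₂) = σ²(1/n₁ + 1/(k·n₁)) = σ²·(k+1)/(k·n₁).
So n₁ = (1 + 1/k)·((z_{α/2} + z_β)/d)² = 1.500 × (2.484/0.35)².
n₁ = 1.500 × 50.37 = 75.6.
Round up: n₁ = 76, giving n₂ = 2 × 76 = 152.

n₁ = 76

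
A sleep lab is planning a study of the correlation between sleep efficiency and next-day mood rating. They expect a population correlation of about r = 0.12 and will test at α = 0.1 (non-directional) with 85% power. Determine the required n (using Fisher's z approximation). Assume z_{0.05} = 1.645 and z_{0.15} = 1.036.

Fisher's z: C = ½·ln((1+r)/(1−r)) = ½·ln(1.2727) = 0.1206.
n = ((z_{α/2} + z_β)/C)² + 3.
(1.645 + 1.036) / 0.1206 = 2.681 / 0.1206 = 22.231.
n = 22.231² + 3 = 494.20 + 3 = 497.2.
Round up.

n = 498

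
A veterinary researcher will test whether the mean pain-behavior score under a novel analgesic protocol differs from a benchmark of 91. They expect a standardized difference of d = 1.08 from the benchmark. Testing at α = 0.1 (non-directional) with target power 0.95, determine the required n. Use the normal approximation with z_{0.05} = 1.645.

For a one-sample test: n = ((z_{α/2} + z_β) / d)².
z_{α/2} + z_β = 1.645 + 1.645 = 3.290.
n = (3.290 / 1.08)² = 3.046² = 9.28.
Round up.

n = 10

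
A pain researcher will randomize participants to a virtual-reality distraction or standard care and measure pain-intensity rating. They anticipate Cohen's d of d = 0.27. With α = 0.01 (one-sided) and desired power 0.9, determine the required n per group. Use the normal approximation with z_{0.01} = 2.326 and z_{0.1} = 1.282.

For two independent groups with equal n: n = 2·((z_{α} + z_β) / d)².
z_{α} + z_β = 2.326 + 1.282 = 3.608.
n = 2 × (3.608 / 0.27)² = 2 × 13.363² = 2 × 178.57 = 357.1.
Round up to the next whole participant.

n = 358 per group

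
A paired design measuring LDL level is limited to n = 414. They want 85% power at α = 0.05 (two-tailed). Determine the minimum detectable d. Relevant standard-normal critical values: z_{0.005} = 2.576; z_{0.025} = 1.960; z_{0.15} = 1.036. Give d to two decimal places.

For a single sample (or paired design) of n = 414: d_min = (z_{α/2} + z_β)/√n.
z-sum = 1.960 + 1.036 = 2.996.
d_min = 2.996 / √414 = 2.996 / 20.347 = 0.147.

d_min ≈ 0.15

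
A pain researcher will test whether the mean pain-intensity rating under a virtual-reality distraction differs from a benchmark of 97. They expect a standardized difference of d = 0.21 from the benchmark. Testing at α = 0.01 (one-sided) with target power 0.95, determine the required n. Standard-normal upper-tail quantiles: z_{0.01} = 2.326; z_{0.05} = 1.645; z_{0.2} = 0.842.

For a one-sample test: n = ((z_{α} + z_β) / d)².
z_{α} + z_β = 2.326 + 1.645 = 3.971.
n = (3.971 / 0.21)² = 18.910² = 357.57.
Round up.

n = 358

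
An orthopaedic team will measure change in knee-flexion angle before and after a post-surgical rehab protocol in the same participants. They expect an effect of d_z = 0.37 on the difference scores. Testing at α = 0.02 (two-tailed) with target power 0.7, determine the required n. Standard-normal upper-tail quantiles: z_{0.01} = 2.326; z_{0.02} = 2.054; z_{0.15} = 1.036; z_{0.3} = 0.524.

n = 60 pairs

For a paired (one-sample on differences) test: n = ((z_{α/2} + z_β) / d)².
z_{α/2} + z_β = 2.326 + 0.524 = 2.850.
n = (2.850 / 0.37)² = 7.703² = 59.33.
Round up.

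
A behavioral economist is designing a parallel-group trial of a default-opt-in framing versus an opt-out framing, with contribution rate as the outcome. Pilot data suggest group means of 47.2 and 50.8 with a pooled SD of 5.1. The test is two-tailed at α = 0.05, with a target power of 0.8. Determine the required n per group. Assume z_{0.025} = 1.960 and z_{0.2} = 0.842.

Cohen's d = |M₁ − M₂| / SD_pooled = |47.2 − 50.8| / 5.1 = 3.6 / 5.1 = 0.706.
For two independent groups with equal n: n = 2·((z_{α/2} + z_β) / d)².
z_{α/2} + z_β = 1.960 + 0.842 = 2.802.
n = 2 × (2.802 / 0.706)² = 2 × 3.969² = 2 × 15.75 = 31.5.
Round up to the next whole participant.

n = 32 per group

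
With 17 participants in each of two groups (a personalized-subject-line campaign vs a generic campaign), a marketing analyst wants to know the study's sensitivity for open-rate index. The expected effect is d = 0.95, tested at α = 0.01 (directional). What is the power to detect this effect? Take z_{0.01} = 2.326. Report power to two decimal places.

For two equal groups, power = Φ(d·√(n/2) − z_{α}).
d·√(n/2) = 0.95 × √(17/2) = 0.95 × 2.915 = 2.770.
z_β = 2.770 − 2.326 = 0.444.
Power = Φ(0.444) = 0.671.

power ≈ 0.67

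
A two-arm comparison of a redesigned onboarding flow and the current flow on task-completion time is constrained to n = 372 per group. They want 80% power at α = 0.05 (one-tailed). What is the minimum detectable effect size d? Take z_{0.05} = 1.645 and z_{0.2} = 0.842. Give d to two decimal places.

d_min ≈ 0.18

For two independent groups of n = 372 each: d_min = (z_{α} + z_β)·√(2/n).
z-sum = 1.645 + 0.842 = 2.487.
d_min = 2.487 × √(2/372) = 2.487 × 0.0733 = 0.182.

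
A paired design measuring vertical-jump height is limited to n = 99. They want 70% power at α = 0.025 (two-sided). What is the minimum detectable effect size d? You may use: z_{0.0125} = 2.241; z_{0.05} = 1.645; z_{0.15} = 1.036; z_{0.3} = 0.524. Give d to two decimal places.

d_min ≈ 0.28

For a single sample (or paired design) of n = 99: d_min = (z_{α/2} + z_β)/√n.
z-sum = 2.241 + 0.524 = 2.765.
d_min = 2.765 / √99 = 2.765 / 9.950 = 0.278.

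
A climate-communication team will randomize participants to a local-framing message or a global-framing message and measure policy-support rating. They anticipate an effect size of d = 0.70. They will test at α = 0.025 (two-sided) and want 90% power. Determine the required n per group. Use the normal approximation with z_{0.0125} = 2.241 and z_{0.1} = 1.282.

For two independent groups with equal n: n = 2·((z_{α/2} + z_β) / d)².
z_{α/2} + z_β = 2.241 + 1.282 = 3.523.
n = 2 × (3.523 / 0.70)² = 2 × 5.033² = 2 × 25.33 = 50.7.
Round up to the next whole participant.

n = 51 per group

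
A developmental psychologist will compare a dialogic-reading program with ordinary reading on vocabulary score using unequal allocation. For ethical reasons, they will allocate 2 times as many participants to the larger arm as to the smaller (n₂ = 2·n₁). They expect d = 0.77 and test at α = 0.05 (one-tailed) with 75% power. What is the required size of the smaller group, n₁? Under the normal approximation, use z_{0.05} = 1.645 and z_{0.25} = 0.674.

n₁ = 14

With allocation ratio k = n₂/n₁ = 2, Var(x̄₁−x̄₂) = σ²(1/n₁ + 1/(k·n₁)) = σ²·(k+1)/(k·n₁).
So n₁ = (1 + 1/k)·((z_{α} + z_β)/d)² = 1.500 × (2.319/0.77)².
n₁ = 1.500 × 9.07 = 13.6.
Round up: n₁ = 14, giving n₂ = 2 × 14 = 28.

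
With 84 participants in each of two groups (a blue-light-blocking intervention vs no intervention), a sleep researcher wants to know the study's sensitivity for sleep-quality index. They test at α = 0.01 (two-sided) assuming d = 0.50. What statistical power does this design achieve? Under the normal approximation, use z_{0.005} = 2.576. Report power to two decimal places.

For two equal groups, power = Φ(d·√(n/2) − z_{α/2}).
d·√(n/2) = 0.50 × √(84/2) = 0.50 × 6.481 = 3.240.
z_β = 3.240 − 2.576 = 0.664.
Power = Φ(0.664) = 0.747.

power ≈ 0.75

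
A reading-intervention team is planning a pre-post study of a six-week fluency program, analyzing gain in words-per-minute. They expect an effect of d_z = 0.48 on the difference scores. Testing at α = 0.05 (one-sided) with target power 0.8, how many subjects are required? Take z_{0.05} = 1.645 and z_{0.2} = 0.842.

For a paired (one-sample on differences) test: n = ((z_{α} + z_β) / d)².
z_{α} + z_β = 1.645 + 0.842 = 2.487.
n = (2.487 / 0.48)² = 5.181² = 26.85.
Round up.

n = 27 pairs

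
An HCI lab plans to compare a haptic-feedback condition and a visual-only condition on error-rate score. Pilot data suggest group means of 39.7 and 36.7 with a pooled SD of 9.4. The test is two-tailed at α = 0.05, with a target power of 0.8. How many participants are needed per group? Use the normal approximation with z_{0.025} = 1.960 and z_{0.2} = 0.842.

Cohen's d = |M₁ − M₂| / SD_pooled = |39.7 − 36.7| / 9.4 = 3.0 / 9.4 = 0.319.
For two independent groups with equal n: n = 2·((z_{α/2} + z_β) / d)².
z_{α/2} + z_β = 1.960 + 0.842 = 2.802.
n = 2 × (2.802 / 0.319)² = 2 × 8.784² = 2 × 77.15 = 154.3.
Round up to the next whole participant.

n = 155 per group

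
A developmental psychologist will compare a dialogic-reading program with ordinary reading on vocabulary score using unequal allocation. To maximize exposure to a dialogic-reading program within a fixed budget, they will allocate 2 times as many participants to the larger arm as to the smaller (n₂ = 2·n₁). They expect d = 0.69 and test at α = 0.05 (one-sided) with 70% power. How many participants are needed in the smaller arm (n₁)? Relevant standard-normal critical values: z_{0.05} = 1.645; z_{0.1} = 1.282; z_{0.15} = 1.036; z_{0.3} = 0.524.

With allocation ratio k = n₂/n₁ = 2, Var(x̄₁−x̄₂) = σ²(1/n₁ + 1/(k·n₁)) = σ²·(k+1)/(k·n₁).
So n₁ = (1 + 1/k)·((z_{α} + z_β)/d)² = 1.500 × (2.169/0.69)².
n₁ = 1.500 × 9.88 = 14.8.
Round up: n₁ = 15, giving n₂ = 2 × 15 = 30.

n₁ = 15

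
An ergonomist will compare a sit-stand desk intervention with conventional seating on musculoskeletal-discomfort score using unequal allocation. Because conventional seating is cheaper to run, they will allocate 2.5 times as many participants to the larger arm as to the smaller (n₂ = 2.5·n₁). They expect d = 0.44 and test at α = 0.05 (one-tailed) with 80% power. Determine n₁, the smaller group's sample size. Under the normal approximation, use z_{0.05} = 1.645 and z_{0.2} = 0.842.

With allocation ratio k = n₂/n₁ = 2.5, Var(x̄₁−x̄₂) = σ²(1/n₁ + 1/(k·n₁)) = σ²·(k+1)/(k·n₁).
So n₁ = (1 + 1/k)·((z_{α} + z_β)/d)² = 1.400 × (2.487/0.44)².
n₁ = 1.400 × 31.95 = 44.7.
Round up: n₁ = 45, giving n₂ = ⌈2.5 × 45⌉ = ⌈112.5⌉ = 113.

n₁ = 45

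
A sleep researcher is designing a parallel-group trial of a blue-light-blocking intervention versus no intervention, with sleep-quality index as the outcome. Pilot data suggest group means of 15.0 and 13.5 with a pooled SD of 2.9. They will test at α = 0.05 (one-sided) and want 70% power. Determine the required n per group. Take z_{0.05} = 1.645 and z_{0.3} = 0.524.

n = 36 per group

Cohen's d = |M₁ − M₂| / SD_pooled = |15.0 − 13.5| / 2.9 = 1.5 / 2.9 = 0.517.
For two independent groups with equal n: n = 2·((z_{α} + z_β) / d)².
z_{α} + z_β = 1.645 + 0.524 = 2.169.
n = 2 × (2.169 / 0.517)² = 2 × 4.195² = 2 × 17.60 = 35.2.
Round up to the next whole participant.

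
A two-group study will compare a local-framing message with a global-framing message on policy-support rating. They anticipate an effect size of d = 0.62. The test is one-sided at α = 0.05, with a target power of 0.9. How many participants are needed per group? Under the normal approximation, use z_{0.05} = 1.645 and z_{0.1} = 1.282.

For two independent groups with equal n: n = 2·((z_{α} + z_β) / d)².
z_{α} + z_β = 1.645 + 1.282 = 2.927.
n = 2 × (2.927 / 0.62)² = 2 × 4.721² = 2 × 22.29 = 44.6.
Round up to the next whole participant.

n = 45 per group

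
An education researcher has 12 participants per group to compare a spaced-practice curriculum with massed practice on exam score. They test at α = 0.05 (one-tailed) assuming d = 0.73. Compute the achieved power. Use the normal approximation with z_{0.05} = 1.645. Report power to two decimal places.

power ≈ 0.56

For two equal groups, power = Φ(d·√(n/2) − z_{α}).
d·√(n/2) = 0.73 × √(12/2) = 0.73 × 2.449 = 1.788.
z_β = 1.788 − 1.645 = 0.143.
Power = Φ(0.143) = 0.557.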